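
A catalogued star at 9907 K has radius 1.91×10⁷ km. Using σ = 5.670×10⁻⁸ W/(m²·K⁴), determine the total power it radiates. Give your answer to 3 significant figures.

Surface area A = 4πR² = 4π(1.91×10¹⁰ m)² = 4.58434×10²¹ m².
P = σAT⁴ = 5.670×10⁻⁸ × 4.58434×10²¹ × (9907)⁴ = 2.50×10³⁰ W.

P ≈ 2.50×10³⁰ W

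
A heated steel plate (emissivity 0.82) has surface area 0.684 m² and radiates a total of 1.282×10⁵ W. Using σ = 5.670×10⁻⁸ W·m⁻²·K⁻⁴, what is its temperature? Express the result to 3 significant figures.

T ≈ 1.42×10³ K

Area A = 0.684 m².
P = εσAT⁴ ⇒ T = (P/(εσA))^(1/4) = (1.282×10⁵/(0.82×5.670×10⁻⁸×0.684))^(1/4) = 1.42×10³ K.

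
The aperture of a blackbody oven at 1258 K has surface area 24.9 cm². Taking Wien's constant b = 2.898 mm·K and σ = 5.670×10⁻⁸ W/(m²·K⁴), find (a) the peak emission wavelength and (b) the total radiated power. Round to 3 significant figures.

λ_max ≈ 2.30 μm; P ≈ 354 W

(a) λ_max = b/T = 2.898×10⁻³/1258 = 2.304×10⁻⁶ m = 2.30 μm.
Area A = 24.9 cm² = 2.49×10⁻³ m².
(b) P = σAT⁴ = 5.670×10⁻⁸×2.49×10⁻³×(1258)⁴ = 354 W.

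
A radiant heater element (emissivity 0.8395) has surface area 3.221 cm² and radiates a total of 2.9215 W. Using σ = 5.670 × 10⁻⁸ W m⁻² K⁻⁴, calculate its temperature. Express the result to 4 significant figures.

Area A = 3.221 cm² = 3.221×10⁻⁴ m².
P = εσAT⁴ ⇒ T = (P/(εσA))^(1/4) = (2.9215/(0.8395×5.670×10⁻⁸×3.221×10⁻⁴))^(1/4) = 660.7 K.

T ≈ 660.7 K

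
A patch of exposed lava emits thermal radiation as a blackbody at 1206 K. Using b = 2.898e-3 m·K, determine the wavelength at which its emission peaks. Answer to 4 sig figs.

Wien's displacement law: λ_max = b/T = (2.898×10⁻³ m·K)/(1206 K) = 2.4030×10⁻⁶ m.
That is 2.403 μm, in the infrared range.

λ_max ≈ 2.403 μm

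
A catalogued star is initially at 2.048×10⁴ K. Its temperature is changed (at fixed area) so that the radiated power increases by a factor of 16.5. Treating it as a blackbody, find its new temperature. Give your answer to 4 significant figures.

P ∝ T⁴, so T₂/T₁ = (P₂/P₁)^(1/4) = (16.5)^(1/4) = 2.01545.
T₂ = 2.048×10⁴ × 2.01545 = 4.128×10⁴ K.

T₂ ≈ 4.128×10⁴ K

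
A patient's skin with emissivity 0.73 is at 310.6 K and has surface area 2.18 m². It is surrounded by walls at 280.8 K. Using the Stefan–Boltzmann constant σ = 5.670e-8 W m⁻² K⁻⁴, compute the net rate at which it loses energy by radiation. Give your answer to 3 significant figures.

Net loss ≈ 279 W

Area A = 2.18 m².
Net radiated power P_net = εσA(T⁴ − T₀⁴) = 0.73×5.670×10⁻⁸×2.18×(310.6⁴ − 280.8⁴).
T⁴ − T₀⁴ = 9.30692×10⁹ − 6.21711×10⁹ = 3.08981×10⁹ K⁴, so P_net = 279 W.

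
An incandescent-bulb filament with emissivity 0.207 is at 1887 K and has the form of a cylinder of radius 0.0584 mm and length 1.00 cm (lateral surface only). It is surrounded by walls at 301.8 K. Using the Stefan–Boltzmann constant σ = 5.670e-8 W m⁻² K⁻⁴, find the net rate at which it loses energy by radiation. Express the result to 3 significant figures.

Lateral area A = 2πrL = 2π×5.84×10⁻⁵×0.0100 = 3.66938×10⁻⁶ m².
Net radiated power P_net = εσA(T⁴ − T₀⁴) = 0.207×5.670×10⁻⁸×3.66938×10⁻⁶×(1887⁴ − 301.8⁴).
T⁴ − T₀⁴ = 1.26791×10¹³ − 8.29616×10⁹ = 1.26708×10¹³ K⁴, so P_net = 0.546 W.

Net loss ≈ 0.546 W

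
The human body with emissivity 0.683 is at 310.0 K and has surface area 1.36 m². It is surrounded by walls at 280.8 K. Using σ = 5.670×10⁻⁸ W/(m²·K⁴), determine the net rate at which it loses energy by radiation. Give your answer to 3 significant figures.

Net loss ≈ 159 W

Area A = 1.36 m².
Net radiated power P_net = εσA(T⁴ − T₀⁴) = 0.683×5.670×10⁻⁸×1.36×(310.0⁴ − 280.8⁴).
T⁴ − T₀⁴ = 9.23521×10⁹ − 6.21711×10⁹ = 3.01810×10⁹ K⁴, so P_net = 159 W.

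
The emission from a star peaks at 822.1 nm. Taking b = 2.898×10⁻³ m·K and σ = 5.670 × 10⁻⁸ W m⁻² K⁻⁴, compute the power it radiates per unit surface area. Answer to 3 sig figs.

Wien's law: T = b/λ_max = 2.898×10⁻³/8.221×10⁻⁷ = 3525.12 K.
Then I = σT⁴ = 5.670×10⁻⁸×(3525.12)⁴ = 8.76×10⁶ W/m².

I ≈ 8.76×10⁶ W/m²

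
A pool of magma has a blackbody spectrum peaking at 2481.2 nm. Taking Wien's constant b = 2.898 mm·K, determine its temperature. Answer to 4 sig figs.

Wien's law gives T = b/λ_max = (2.898×10⁻³ m·K)/(2.4812×10⁻⁶ m) = 1168 K.

T ≈ 1168 K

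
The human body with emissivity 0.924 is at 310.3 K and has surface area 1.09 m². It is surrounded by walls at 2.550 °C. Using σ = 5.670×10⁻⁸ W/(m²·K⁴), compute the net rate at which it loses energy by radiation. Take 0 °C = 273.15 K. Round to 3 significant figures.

Net loss ≈ 199 W

Surroundings: T = 2.550 °C + 273.15 = 275.700 K.
Area A = 1.09 m².
Net radiated power P_net = εσA(T⁴ − T₀⁴) = 0.924×5.670×10⁻⁸×1.09×(310.3⁴ − 275.700⁴).
T⁴ − T₀⁴ = 9.27101×10⁹ − 5.77759×10⁹ = 3.49342×10⁹ K⁴, so P_net = 199 W.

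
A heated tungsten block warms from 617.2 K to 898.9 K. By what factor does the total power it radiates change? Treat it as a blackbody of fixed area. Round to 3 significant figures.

P ∝ T⁴, so P₂/P₁ = (T₂/T₁)⁴ = (898.9/617.2)⁴ = (1.45642)⁴ = 4.50.

P₂/P₁ ≈ 4.50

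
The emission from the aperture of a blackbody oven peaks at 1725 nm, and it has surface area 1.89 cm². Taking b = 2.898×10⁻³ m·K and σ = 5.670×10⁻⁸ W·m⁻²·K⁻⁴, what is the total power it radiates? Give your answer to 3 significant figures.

Wien's law: T = b/λ_max = 2.898×10⁻³/1.725×10⁻⁶ = 1680.00 K.
Area A = 1.89 cm² = 1.89×10⁻⁴ m².
Then P = σAT⁴ = 5.670×10⁻⁸×1.89×10⁻⁴×(1680.00)⁴ = 85.4 W.

P ≈ 85.4 W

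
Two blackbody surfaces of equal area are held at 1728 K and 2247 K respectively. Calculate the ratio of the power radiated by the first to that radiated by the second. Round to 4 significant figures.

With equal areas, P₁/P₂ = (T₁/T₂)⁴ = (1728/2247)⁴ = 0.3498.

P₁/P₂ ≈ 0.3498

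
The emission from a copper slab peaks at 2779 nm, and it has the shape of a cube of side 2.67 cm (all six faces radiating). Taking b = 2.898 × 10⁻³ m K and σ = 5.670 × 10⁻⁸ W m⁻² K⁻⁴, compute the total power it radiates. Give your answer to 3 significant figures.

P ≈ 287 W

Wien's law: T = b/λ_max = 2.898×10⁻³/2.779×10⁻⁶ = 1042.82 K.
Area A = 6s² = 6×(0.0267 m)² = 4.27734×10⁻³ m².
Then P = σAT⁴ = 5.670×10⁻⁸×4.27734×10⁻³×(1042.82)⁴ = 287 W.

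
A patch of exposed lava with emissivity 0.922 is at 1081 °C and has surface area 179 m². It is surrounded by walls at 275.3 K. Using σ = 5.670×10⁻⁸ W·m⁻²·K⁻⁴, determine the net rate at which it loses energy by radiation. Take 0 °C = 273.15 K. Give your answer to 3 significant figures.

Net loss ≈ 3.14×10⁷ W

T = 1081 °C + 273.15 = 1354.15 K.
Area A = 179 m².
Net radiated power P_net = εσA(T⁴ − T₀⁴) = 0.922×5.670×10⁻⁸×179×(1354.15⁴ − 275.3⁴).
T⁴ − T₀⁴ = 3.36254×10¹² − 5.74414×10⁹ = 3.35680×10¹² K⁴, so P_net = 3.14×10⁷ W.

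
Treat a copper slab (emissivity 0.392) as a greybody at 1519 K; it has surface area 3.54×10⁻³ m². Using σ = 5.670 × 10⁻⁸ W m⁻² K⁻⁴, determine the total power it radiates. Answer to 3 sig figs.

P ≈ 419 W

Area A = 3.54×10⁻³ m².
P = εσAT⁴ = 0.392 × 5.670×10⁻⁸ × 3.54×10⁻³ × (1519)⁴ = 419 W.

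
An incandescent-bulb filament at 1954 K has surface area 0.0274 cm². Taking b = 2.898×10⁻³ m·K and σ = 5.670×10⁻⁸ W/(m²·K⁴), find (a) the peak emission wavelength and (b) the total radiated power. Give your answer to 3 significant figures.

λ_max ≈ 1.48 μm; P ≈ 2.26 W

(a) λ_max = b/T = 2.898×10⁻³/1954 = 1.483×10⁻⁶ m = 1.48 μm.
Area A = 0.0274 cm² = 2.74×10⁻⁶ m².
(b) P = σAT⁴ = 5.670×10⁻⁸×2.74×10⁻⁶×(1954)⁴ = 2.26 W.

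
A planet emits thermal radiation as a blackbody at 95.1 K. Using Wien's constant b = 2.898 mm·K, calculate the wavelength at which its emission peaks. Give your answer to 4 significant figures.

Wien's displacement law: λ_max = b/T = (2.898×10⁻³ m·K)/(95.1 K) = 3.0473×10⁻⁵ m.
That is 30.47 μm, in the infrared range.

λ_max ≈ 30.47 μm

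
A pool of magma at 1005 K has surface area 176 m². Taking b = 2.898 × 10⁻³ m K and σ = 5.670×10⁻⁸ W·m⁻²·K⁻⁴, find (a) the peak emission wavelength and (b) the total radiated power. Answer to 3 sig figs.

(a) λ_max = b/T = 2.898×10⁻³/1005 = 2.884×10⁻⁶ m = 2.88 μm.
Area A = 176 m².
(b) P = σAT⁴ = 5.670×10⁻⁸×176×(1005)⁴ = 1.02×10⁷ W.

λ_max ≈ 2.88 μm; P ≈ 1.02×10⁷ W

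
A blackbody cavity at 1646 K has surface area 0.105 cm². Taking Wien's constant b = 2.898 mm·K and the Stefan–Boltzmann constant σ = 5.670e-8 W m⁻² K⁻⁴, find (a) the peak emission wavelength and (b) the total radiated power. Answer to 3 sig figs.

λ_max ≈ 1.76×10³ nm; P ≈ 4.37 W

(a) λ_max = b/T = 2.898×10⁻³/1646 = 1.761×10⁻⁶ m = 1.76×10³ nm.
Area A = 0.105 cm² = 1.05×10⁻⁵ m².
(b) P = σAT⁴ = 5.670×10⁻⁸×1.05×10⁻⁵×(1646)⁴ = 4.37 W.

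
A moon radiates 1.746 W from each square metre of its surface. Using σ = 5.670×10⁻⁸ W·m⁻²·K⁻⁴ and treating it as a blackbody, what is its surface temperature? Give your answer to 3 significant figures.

I = σT⁴, so T = (I/σ)^(1/4) = (1.746/(5.670×10⁻⁸))^(1/4) = 74.5 K.

T ≈ 74.5 K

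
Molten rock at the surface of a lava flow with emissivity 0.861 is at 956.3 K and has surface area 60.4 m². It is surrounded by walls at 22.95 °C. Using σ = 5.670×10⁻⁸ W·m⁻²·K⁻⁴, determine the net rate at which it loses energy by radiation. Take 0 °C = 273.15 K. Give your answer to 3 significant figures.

Surroundings: T = 22.95 °C + 273.15 = 296.10 K.
Area A = 60.4 m².
Net radiated power P_net = εσA(T⁴ − T₀⁴) = 0.861×5.670×10⁻⁸×60.4×(956.3⁴ − 296.10⁴).
T⁴ − T₀⁴ = 8.36328×10¹¹ − 7.68694×10⁹ = 8.28641×10¹¹ K⁴, so P_net = 2.44×10⁶ W.

Net loss ≈ 2.44×10⁶ W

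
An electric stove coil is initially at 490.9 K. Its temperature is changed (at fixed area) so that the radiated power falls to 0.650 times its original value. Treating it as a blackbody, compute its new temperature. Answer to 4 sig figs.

P ∝ T⁴, so T₂/T₁ = (P₂/P₁)^(1/4) = (0.650)^(1/4) = 0.897901.
T₂ = 490.9 × 0.897901 = 440.8 K.

T₂ ≈ 440.8 K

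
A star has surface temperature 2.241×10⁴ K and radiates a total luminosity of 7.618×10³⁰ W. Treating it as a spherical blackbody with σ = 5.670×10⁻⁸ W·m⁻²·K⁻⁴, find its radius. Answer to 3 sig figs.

L = 4πR²σT⁴ ⇒ R = √(L/(4πσT⁴)).
σT⁴ = 1.43005×10¹⁰ W/m², so R = √(7.618×10³⁰/(4π×1.43005×10¹⁰)) = 6.51×10⁹ m.

R ≈ 6.51×10⁹ m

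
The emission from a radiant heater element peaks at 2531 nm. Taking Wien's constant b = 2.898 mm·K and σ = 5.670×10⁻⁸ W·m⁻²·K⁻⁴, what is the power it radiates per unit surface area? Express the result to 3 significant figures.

Wien's law: T = b/λ_max = 2.898×10⁻³/2.531×10⁻⁶ = 1145.00 K.
Then I = σT⁴ = 5.670×10⁻⁸×(1145.00)⁴ = 9.75×10⁴ W/m².

I ≈ 9.75×10⁴ W/m²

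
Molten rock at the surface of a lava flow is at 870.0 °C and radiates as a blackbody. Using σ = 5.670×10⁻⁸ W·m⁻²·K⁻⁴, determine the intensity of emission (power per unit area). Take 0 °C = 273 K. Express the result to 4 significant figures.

T = 870.0 °C + 273 = 1143.0 K.
Stefan–Boltzmann: I = σT⁴ = 5.670×10⁻⁸ × (1143.0)⁴ = 9.678×10⁴ W/m².

I ≈ 9.678×10⁴ W/m²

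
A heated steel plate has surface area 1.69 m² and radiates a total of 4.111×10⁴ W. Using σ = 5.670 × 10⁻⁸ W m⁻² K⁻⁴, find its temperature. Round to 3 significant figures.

T ≈ 809 K

Area A = 1.69 m².
P = σAT⁴ ⇒ T = (P/(σA))^(1/4) = (4.111×10⁴/(5.670×10⁻⁸×1.69))^(1/4) = 809 K.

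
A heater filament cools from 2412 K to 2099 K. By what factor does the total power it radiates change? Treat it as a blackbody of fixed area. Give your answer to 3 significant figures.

P ∝ T⁴, so P₂/P₁ = (T₂/T₁)⁴ = (2099/2412)⁴ = (0.870232)⁴ = 0.574.

P₂/P₁ ≈ 0.574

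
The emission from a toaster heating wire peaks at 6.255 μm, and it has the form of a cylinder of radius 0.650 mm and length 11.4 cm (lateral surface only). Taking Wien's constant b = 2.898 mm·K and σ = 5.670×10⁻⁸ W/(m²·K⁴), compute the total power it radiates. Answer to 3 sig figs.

Wien's law: T = b/λ_max = 2.898×10⁻³/6.255×10⁻⁶ = 463.309 K.
Lateral area A = 2πrL = 2π×6.50×10⁻⁴×0.114 = 4.65584×10⁻⁴ m².
Then P = σAT⁴ = 5.670×10⁻⁸×4.65584×10⁻⁴×(463.309)⁴ = 1.22 W.

P ≈ 1.22 W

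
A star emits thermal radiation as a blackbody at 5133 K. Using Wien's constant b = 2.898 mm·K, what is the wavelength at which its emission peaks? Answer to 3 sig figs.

Wien's displacement law: λ_max = b/T = (2.898×10⁻³ m·K)/(5133 K) = 5.646×10⁻⁷ m.
That is 565 nm, in the visible range.

λ_max ≈ 565 nm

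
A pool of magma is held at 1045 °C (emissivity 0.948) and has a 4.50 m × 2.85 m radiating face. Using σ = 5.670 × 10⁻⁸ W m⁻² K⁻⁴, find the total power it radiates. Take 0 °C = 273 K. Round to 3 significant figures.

T = 1045 °C + 273 = 1318 K.
Area A = 4.50 × 2.85 = 12.825 m².
P = εσAT⁴ = 0.948 × 5.670×10⁻⁸ × 12.825 × (1318)⁴ = 2.08×10⁶ W.

P ≈ 2.08×10⁶ W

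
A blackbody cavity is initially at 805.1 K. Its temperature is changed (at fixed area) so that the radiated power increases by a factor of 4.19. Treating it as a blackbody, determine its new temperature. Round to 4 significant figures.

T₂ ≈ 1152 K

P ∝ T⁴, so T₂/T₁ = (P₂/P₁)^(1/4) = (4.19)^(1/4) = 1.43072.
T₂ = 805.1 × 1.43072 = 1152 K.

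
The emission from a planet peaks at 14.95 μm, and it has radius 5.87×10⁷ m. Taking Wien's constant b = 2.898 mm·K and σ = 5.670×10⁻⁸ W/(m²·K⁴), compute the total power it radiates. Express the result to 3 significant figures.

Wien's law: T = b/λ_max = 2.898×10⁻³/1.495×10⁻⁵ = 193.846 K.
Surface area A = 4πR² = 4π(5.87×10⁷ m)² = 4.32998×10¹⁶ m².
Then P = σAT⁴ = 5.670×10⁻⁸×4.32998×10¹⁶×(193.846)⁴ = 3.47×10¹⁸ W.

P ≈ 3.47×10¹⁸ W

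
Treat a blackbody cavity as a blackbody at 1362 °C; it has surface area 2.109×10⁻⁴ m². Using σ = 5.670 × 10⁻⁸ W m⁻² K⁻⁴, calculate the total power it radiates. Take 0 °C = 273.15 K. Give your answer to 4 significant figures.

T = 1362 °C + 273.15 = 1635.15 K.
Area A = 2.109×10⁻⁴ m².
P = σAT⁴ = 5.670×10⁻⁸ × 2.109×10⁻⁴ × (1635.15)⁴ = 85.49 W.

P ≈ 85.49 W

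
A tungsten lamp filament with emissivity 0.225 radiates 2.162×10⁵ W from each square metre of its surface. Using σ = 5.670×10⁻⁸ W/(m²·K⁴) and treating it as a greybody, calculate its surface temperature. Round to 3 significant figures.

I = εσT⁴, so T = (I/εσ)^(1/4) = (2.162×10⁵/(0.225×5.670×10⁻⁸))^(1/4) = 2.03×10³ K.

T ≈ 2.03×10³ K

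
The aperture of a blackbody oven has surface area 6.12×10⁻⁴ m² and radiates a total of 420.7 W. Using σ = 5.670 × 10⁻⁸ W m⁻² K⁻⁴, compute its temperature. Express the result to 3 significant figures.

T ≈ 1.87×10³ K

Area A = 6.12×10⁻⁴ m².
P = σAT⁴ ⇒ T = (P/(σA))^(1/4) = (420.7/(5.670×10⁻⁸×6.12×10⁻⁴))^(1/4) = 1.87×10³ K.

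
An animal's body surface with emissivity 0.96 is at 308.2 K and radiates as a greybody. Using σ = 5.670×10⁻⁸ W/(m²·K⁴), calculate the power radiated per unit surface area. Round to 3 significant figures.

I ≈ 491 W/m²

Stefan–Boltzmann: I = εσT⁴ = 0.96 × 5.670×10⁻⁸ × (308.2)⁴ = 491 W/m².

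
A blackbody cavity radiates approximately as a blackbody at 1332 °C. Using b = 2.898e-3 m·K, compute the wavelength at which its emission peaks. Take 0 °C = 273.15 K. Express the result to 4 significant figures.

λ_max ≈ 1805 nm

T = 1332 °C + 273.15 = 1605.15 K.
Wien's displacement law: λ_max = b/T = (2.898×10⁻³ m·K)/(1605.15 K) = 1.8054×10⁻⁶ m.
That is 1805 nm, in the infrared range.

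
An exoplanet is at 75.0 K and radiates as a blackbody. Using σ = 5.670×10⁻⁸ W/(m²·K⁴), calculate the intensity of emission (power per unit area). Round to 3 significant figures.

Stefan–Boltzmann: I = σT⁴ = 5.670×10⁻⁸ × (75.0)⁴ = 1.79 W/m².

I ≈ 1.79 W/m²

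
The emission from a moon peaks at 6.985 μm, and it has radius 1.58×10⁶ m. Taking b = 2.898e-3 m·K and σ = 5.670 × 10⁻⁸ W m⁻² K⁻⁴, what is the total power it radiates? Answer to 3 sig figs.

Wien's law: T = b/λ_max = 2.898×10⁻³/6.985×10⁻⁶ = 414.889 K.
Surface area A = 4πR² = 4π(1.58×10⁶ m)² = 3.13707×10¹³ m².
Then P = σAT⁴ = 5.670×10⁻⁸×3.13707×10¹³×(414.889)⁴ = 5.27×10¹⁶ W.

P ≈ 5.27×10¹⁶ W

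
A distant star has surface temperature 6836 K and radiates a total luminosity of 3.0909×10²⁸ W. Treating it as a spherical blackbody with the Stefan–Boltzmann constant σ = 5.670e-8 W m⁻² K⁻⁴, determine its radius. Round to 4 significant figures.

L = 4πR²σT⁴ ⇒ R = √(L/(4πσT⁴)).
σT⁴ = 1.23820×10⁸ W/m², so R = √(3.0909×10²⁸/(4π×1.23820×10⁸)) = 4.457×10⁹ m.

R ≈ 4.457×10⁹ m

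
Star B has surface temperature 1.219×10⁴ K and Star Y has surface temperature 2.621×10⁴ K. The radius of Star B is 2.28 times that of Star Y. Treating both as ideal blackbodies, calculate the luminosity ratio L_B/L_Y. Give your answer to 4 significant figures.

L_B/L_Y ≈ 0.2432

L ∝ R²T⁴, so L_B/L_Y = (R_B/R_Y)²(T_B/T_Y)⁴ = (2.28)² × (1.219×10⁴/2.621×10⁴)⁴ = 5.1984 × 0.0467893 = 0.2432.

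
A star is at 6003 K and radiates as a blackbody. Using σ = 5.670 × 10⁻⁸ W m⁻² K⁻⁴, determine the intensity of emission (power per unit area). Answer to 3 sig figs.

Stefan–Boltzmann: I = σT⁴ = 5.670×10⁻⁸ × (6003)⁴ = 7.36×10⁷ W/m².

I ≈ 7.36×10⁷ W/m²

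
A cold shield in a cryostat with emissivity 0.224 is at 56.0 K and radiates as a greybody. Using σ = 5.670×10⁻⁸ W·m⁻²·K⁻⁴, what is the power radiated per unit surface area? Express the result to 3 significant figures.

I ≈ 0.125 W/m²

Stefan–Boltzmann: I = εσT⁴ = 0.224 × 5.670×10⁻⁸ × (56.0)⁴ = 0.125 W/m².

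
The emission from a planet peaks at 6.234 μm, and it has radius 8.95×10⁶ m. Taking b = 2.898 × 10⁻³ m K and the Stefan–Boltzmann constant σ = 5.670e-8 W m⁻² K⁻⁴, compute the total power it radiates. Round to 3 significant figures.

P ≈ 2.67×10¹⁸ W

Wien's law: T = b/λ_max = 2.898×10⁻³/6.234×10⁻⁶ = 464.870 K.
Surface area A = 4πR² = 4π(8.95×10⁶ m)² = 1.00660×10¹⁵ m².
Then P = σAT⁴ = 5.670×10⁻⁸×1.00660×10¹⁵×(464.870)⁴ = 2.67×10¹⁸ W.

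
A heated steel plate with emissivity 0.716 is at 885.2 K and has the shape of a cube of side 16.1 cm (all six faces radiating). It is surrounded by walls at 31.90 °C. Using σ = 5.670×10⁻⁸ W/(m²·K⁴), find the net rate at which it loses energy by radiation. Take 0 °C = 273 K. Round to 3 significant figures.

Surroundings: T = 31.90 °C + 273 = 304.90 K.
Area A = 6s² = 6×(0.161 m)² = 0.155526 m².
Net radiated power P_net = εσA(T⁴ − T₀⁴) = 0.716×5.670×10⁻⁸×0.155526×(885.2⁴ − 304.90⁴).
T⁴ − T₀⁴ = 6.13996×10¹¹ − 8.64231×10⁹ = 6.05354×10¹¹ K⁴, so P_net = 3.82×10³ W.

Net loss ≈ 3.82×10³ W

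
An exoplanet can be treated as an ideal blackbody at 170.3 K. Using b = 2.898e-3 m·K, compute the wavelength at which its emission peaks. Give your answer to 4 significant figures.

λ_max ≈ 17.02 μm

Wien's displacement law: λ_max = b/T = (2.898×10⁻³ m·K)/(170.3 K) = 1.7017×10⁻⁵ m.
That is 17.02 μm, in the infrared range.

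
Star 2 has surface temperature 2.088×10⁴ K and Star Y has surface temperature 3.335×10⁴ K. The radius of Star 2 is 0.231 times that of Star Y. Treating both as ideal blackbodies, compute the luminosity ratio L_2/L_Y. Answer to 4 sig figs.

L ∝ R²T⁴, so L_2/L_Y = (R_2/R_Y)²(T_2/T_Y)⁴ = (0.231)² × (2.088×10⁴/3.335×10⁴)⁴ = 0.053361 × 0.153652 = 8.199×10⁻³.

L_2/L_Y ≈ 8.199×10⁻³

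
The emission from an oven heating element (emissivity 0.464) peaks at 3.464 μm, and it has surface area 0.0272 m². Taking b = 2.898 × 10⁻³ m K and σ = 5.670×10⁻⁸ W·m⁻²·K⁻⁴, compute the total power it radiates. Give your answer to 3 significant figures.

P ≈ 351 W

Wien's law: T = b/λ_max = 2.898×10⁻³/3.464×10⁻⁶ = 836.605 K.
Area A = 0.0272 m².
Then P = εσAT⁴ = 0.464×5.670×10⁻⁸×0.0272×(836.605)⁴ = 351 W.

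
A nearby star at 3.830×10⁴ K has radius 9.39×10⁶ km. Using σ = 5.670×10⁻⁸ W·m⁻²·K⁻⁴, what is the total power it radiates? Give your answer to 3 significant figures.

P ≈ 1.35×10³² W

Surface area A = 4πR² = 4π(9.39×10⁹ m)² = 1.10800×10²¹ m².
P = σAT⁴ = 5.670×10⁻⁸ × 1.10800×10²¹ × (3.830×10⁴)⁴ = 1.35×10³² W.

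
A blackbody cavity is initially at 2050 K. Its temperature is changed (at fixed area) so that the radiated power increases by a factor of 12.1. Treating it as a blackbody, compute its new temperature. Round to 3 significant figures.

T₂ ≈ 3.82×10³ K

P ∝ T⁴, so T₂/T₁ = (P₂/P₁)^(1/4) = (12.1)^(1/4) = 1.86508.
T₂ = 2050 × 1.86508 = 3.82×10³ K.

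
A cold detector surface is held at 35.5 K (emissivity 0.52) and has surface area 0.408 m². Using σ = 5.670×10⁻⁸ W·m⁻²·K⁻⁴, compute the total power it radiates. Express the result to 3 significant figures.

Area A = 0.408 m².
P = εσAT⁴ = 0.52 × 5.670×10⁻⁸ × 0.408 × (35.5)⁴ = 0.0191 W.

P ≈ 0.0191 W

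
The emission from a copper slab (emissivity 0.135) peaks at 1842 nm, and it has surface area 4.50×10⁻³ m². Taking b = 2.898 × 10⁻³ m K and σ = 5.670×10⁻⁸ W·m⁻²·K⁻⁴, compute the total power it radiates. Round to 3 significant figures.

Wien's law: T = b/λ_max = 2.898×10⁻³/1.842×10⁻⁶ = 1573.29 K.
Area A = 4.50×10⁻³ m².
Then P = εσAT⁴ = 0.135×5.670×10⁻⁸×4.50×10⁻³×(1573.29)⁴ = 211 W.

P ≈ 211 W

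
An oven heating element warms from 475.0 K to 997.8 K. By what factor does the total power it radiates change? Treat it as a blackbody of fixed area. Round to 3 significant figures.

P₂/P₁ ≈ 19.5

P ∝ T⁴, so P₂/P₁ = (T₂/T₁)⁴ = (997.8/475.0)⁴ = (2.10063)⁴ = 19.5.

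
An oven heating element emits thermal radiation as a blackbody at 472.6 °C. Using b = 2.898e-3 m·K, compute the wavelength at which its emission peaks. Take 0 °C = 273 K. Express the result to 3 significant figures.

T = 472.6 °C + 273 = 745.6 K.
Wien's displacement law: λ_max = b/T = (2.898×10⁻³ m·K)/(745.6 K) = 3.887×10⁻⁶ m.
That is 3.89 μm, in the infrared range.

λ_max ≈ 3.89 μm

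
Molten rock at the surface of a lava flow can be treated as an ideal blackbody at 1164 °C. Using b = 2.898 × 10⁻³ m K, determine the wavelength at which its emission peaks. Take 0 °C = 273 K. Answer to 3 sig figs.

T = 1164 °C + 273 = 1437 K.
Wien's displacement law: λ_max = b/T = (2.898×10⁻³ m·K)/(1437 K) = 2.017×10⁻⁶ m.
That is 2.02 μm, in the infrared range.

λ_max ≈ 2.02 μm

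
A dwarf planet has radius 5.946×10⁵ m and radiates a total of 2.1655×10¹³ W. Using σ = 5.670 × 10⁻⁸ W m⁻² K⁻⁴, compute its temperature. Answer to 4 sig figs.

T ≈ 96.29 K

Surface area A = 4πR² = 4π(5.946×10⁵ m)² = 4.44283×10¹² m².
P = σAT⁴ ⇒ T = (P/(σA))^(1/4) = (2.1655×10¹³/(5.670×10⁻⁸×4.44283×10¹²))^(1/4) = 96.29 K.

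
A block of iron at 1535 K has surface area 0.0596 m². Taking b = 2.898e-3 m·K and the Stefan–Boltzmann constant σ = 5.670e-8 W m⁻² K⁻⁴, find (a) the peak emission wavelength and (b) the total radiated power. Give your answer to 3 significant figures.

λ_max ≈ 1.89 μm; P ≈ 1.88×10⁴ W

(a) λ_max = b/T = 2.898×10⁻³/1535 = 1.888×10⁻⁶ m = 1.89 μm.
Area A = 0.0596 m².
(b) P = σAT⁴ = 5.670×10⁻⁸×0.0596×(1535)⁴ = 1.88×10⁴ W.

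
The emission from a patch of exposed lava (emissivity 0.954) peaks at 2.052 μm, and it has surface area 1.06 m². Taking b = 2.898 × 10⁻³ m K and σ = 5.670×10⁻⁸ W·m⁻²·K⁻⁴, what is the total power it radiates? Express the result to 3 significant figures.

P ≈ 2.28×10⁵ W

Wien's law: T = b/λ_max = 2.898×10⁻³/2.052×10⁻⁶ = 1412.28 K.
Area A = 1.06 m².
Then P = εσAT⁴ = 0.954×5.670×10⁻⁸×1.06×(1412.28)⁴ = 2.28×10⁵ W.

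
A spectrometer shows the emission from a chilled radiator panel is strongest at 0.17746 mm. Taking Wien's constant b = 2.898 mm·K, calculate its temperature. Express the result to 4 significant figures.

Wien's law gives T = b/λ_max = (2.898×10⁻³ m·K)/(1.7746×10⁻⁴ m) = 16.33 K.

T ≈ 16.33 K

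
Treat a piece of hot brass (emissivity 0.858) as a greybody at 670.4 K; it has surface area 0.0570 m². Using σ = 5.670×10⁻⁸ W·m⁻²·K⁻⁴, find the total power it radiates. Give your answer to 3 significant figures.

P ≈ 560 W

Area A = 0.0570 m².
P = εσAT⁴ = 0.858 × 5.670×10⁻⁸ × 0.0570 × (670.4)⁴ = 560 W.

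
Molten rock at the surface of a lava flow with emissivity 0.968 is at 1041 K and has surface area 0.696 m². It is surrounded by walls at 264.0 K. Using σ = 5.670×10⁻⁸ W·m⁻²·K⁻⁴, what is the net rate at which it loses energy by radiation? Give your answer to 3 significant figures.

Net loss ≈ 4.47×10⁴ W

Area A = 0.696 m².
Net radiated power P_net = εσA(T⁴ − T₀⁴) = 0.968×5.670×10⁻⁸×0.696×(1041⁴ − 264.0⁴).
T⁴ − T₀⁴ = 1.17436×10¹² − 4.85753×10⁹ = 1.16950×10¹² K⁴, so P_net = 4.47×10⁴ W.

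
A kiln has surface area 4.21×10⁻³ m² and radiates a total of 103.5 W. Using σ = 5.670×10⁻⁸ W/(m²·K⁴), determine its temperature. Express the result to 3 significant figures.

T ≈ 811 K

Area A = 4.21×10⁻³ m².
P = σAT⁴ ⇒ T = (P/(σA))^(1/4) = (103.5/(5.670×10⁻⁸×4.21×10⁻³))^(1/4) = 811 K.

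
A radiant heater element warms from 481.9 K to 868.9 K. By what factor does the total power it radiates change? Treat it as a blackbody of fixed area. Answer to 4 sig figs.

P₂/P₁ ≈ 10.57

P ∝ T⁴, so P₂/P₁ = (T₂/T₁)⁴ = (868.9/481.9)⁴ = (1.80307)⁴ = 10.57.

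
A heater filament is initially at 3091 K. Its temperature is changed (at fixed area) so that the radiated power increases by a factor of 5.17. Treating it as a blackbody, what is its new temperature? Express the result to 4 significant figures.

T₂ ≈ 4661 K

P ∝ T⁴, so T₂/T₁ = (P₂/P₁)^(1/4) = (5.17)^(1/4) = 1.50790.
T₂ = 3091 × 1.50790 = 4661 K.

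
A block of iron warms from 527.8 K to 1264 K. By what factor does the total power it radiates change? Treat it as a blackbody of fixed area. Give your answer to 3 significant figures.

P ∝ T⁴, so P₂/P₁ = (T₂/T₁)⁴ = (1264/527.8)⁴ = (2.39485)⁴ = 32.9.

P₂/P₁ ≈ 32.9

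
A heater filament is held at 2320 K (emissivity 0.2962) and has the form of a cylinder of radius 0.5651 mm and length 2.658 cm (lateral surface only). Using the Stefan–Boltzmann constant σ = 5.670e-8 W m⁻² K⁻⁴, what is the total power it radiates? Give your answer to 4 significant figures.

P ≈ 45.92 W

Lateral area A = 2πrL = 2π×5.651×10⁻⁴×0.02658 = 9.43757×10⁻⁵ m².
P = εσAT⁴ = 0.2962 × 5.670×10⁻⁸ × 9.43757×10⁻⁵ × (2320)⁴ = 45.92 W.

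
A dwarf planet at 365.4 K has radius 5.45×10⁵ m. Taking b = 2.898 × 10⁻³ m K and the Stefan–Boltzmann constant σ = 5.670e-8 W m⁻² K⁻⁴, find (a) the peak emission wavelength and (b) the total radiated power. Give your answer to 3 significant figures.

(a) λ_max = b/T = 2.898×10⁻³/365.4 = 7.931×10⁻⁶ m = 7.93 μm.
Surface area A = 4πR² = 4π(5.45×10⁵ m)² = 3.73253×10¹² m².
(b) P = σAT⁴ = 5.670×10⁻⁸×3.73253×10¹²×(365.4)⁴ = 3.77×10¹⁵ W.

λ_max ≈ 7.93 μm; P ≈ 3.77×10¹⁵ W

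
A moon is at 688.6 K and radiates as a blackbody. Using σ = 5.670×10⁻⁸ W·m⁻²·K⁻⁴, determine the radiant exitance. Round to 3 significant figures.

Stefan–Boltzmann: I = σT⁴ = 5.670×10⁻⁸ × (688.6)⁴ = 1.27×10⁴ W/m².

I ≈ 1.27×10⁴ W/m²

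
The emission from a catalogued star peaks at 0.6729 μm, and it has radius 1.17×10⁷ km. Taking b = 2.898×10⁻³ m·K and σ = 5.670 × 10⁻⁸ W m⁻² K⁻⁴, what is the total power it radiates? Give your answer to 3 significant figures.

Wien's law: T = b/λ_max = 2.898×10⁻³/6.729×10⁻⁷ = 4306.73 K.
Surface area A = 4πR² = 4π(1.17×10¹⁰ m)² = 1.72021×10²¹ m².
Then P = σAT⁴ = 5.670×10⁻⁸×1.72021×10²¹×(4306.73)⁴ = 3.36×10²⁸ W.

P ≈ 3.36×10²⁸ W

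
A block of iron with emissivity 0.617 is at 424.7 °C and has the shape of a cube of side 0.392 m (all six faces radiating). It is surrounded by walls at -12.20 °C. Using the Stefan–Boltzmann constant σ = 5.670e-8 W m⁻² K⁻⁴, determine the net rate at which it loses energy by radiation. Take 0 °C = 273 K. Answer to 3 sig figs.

T = 424.7 °C + 273 = 697.7 K.
Surroundings: T = -12.20 °C + 273 = 260.80 K.
Area A = 6s² = 6×(0.392 m)² = 0.921984 m².
Net radiated power P_net = εσA(T⁴ − T₀⁴) = 0.617×5.670×10⁻⁸×0.921984×(697.7⁴ − 260.80⁴).
T⁴ − T₀⁴ = 2.36960×10¹¹ − 4.62626×10⁹ = 2.32334×10¹¹ K⁴, so P_net = 7.49×10³ W.

Net loss ≈ 7.49×10³ W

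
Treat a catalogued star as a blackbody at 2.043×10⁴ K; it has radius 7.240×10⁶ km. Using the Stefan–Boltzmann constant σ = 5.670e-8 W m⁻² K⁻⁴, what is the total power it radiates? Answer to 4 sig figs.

Surface area A = 4πR² = 4π(7.240×10⁹ m)² = 6.58699×10²⁰ m².
P = σAT⁴ = 5.670×10⁻⁸ × 6.58699×10²⁰ × (2.043×10⁴)⁴ = 6.506×10³⁰ W.

P ≈ 6.506×10³⁰ W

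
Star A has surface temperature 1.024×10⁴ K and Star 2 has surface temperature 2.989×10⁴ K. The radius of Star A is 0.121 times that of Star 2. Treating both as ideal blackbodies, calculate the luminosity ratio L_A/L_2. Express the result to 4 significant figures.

L_A/L_2 ≈ 2.017×10⁻⁴

L ∝ R²T⁴, so L_A/L_2 = (R_A/R_2)²(T_A/T_2)⁴ = (0.121)² × (1.024×10⁴/2.989×10⁴)⁴ = 0.014641 × 0.0137751 = 2.017×10⁻⁴.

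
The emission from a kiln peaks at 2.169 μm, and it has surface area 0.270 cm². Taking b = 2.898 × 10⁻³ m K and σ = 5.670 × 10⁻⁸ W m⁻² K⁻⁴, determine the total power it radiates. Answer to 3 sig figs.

P ≈ 4.88 W

Wien's law: T = b/λ_max = 2.898×10⁻³/2.169×10⁻⁶ = 1336.10 K.
Area A = 0.270 cm² = 2.70×10⁻⁵ m².
Then P = σAT⁴ = 5.670×10⁻⁸×2.70×10⁻⁵×(1336.10)⁴ = 4.88 W.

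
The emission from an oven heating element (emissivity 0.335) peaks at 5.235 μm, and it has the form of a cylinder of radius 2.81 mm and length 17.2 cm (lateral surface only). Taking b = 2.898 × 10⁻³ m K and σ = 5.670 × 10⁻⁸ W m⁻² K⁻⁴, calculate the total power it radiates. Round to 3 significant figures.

Wien's law: T = b/λ_max = 2.898×10⁻³/5.235×10⁻⁶ = 553.582 K.
Lateral area A = 2πrL = 2π×2.81×10⁻³×0.172 = 3.03679×10⁻³ m².
Then P = εσAT⁴ = 0.335×5.670×10⁻⁸×3.03679×10⁻³×(553.582)⁴ = 5.42 W.

P ≈ 5.42 W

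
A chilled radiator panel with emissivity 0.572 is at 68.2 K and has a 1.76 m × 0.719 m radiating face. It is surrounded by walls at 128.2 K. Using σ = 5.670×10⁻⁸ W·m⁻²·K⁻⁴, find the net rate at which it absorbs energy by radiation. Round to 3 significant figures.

Area A = 1.76 × 0.719 = 1.26544 m².
Net radiated power P_net = εσA(T⁴ − T₀⁴) = 0.572×5.670×10⁻⁸×1.26544×(68.2⁴ − 128.2⁴).
T⁴ − T₀⁴ = 2.16340×10⁷ − 2.70117×10⁸ = -2.48483×10⁸ K⁴, so P_net = -10.2 W — negative, meaning a net gain of 10.2 W.

Net gain ≈ 10.2 W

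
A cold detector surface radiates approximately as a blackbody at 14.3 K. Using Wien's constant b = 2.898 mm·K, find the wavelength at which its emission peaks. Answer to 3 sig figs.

λ_max ≈ 2.03×10⁻⁴ m

Wien's displacement law: λ_max = b/T = (2.898×10⁻³ m·K)/(14.3 K) = 2.027×10⁻⁴ m.
That is 2.03×10⁻⁴ m, in the infrared range.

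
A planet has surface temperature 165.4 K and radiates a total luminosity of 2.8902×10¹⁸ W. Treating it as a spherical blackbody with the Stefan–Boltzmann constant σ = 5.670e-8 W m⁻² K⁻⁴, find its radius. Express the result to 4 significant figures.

L = 4πR²σT⁴ ⇒ R = √(L/(4πσT⁴)).
σT⁴ = 42.4351 W/m², so R = √(2.8902×10¹⁸/(4π×42.4351)) = 7.362×10⁷ m.

R ≈ 7.362×10⁷ m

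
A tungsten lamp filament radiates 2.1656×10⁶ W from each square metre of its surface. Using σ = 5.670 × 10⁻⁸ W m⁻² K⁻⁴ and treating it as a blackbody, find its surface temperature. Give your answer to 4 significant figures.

I = σT⁴, so T = (I/σ)^(1/4) = (2.1656×10⁶/(5.670×10⁻⁸))^(1/4) = 2486 K.

T ≈ 2486 K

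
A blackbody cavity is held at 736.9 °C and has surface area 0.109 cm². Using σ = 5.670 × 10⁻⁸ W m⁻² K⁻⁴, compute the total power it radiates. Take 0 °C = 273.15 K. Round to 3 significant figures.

P ≈ 0.643 W

T = 736.9 °C + 273.15 = 1010.05 K.
Area A = 0.109 cm² = 1.09×10⁻⁵ m².
P = σAT⁴ = 5.670×10⁻⁸ × 1.09×10⁻⁵ × (1010.05)⁴ = 0.643 W.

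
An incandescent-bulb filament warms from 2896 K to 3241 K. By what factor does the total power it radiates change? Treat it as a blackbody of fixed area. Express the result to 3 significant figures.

P₂/P₁ ≈ 1.57

P ∝ T⁴, so P₂/P₁ = (T₂/T₁)⁴ = (3241/2896)⁴ = (1.11913)⁴ = 1.57.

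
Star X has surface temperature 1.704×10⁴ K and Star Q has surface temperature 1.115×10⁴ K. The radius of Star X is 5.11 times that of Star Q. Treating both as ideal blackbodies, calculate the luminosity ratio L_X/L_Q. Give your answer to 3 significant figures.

L_X/L_Q ≈ 142

L ∝ R²T⁴, so L_X/L_Q = (R_X/R_Q)²(T_X/T_Q)⁴ = (5.11)² × (1.704×10⁴/1.115×10⁴)⁴ = 26.1121 × 5.45480 = 142.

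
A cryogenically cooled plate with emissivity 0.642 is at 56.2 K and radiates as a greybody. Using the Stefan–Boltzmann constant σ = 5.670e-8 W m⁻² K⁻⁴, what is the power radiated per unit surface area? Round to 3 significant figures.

Stefan–Boltzmann: I = εσT⁴ = 0.642 × 5.670×10⁻⁸ × (56.2)⁴ = 0.363 W/m².

I ≈ 0.363 W/m²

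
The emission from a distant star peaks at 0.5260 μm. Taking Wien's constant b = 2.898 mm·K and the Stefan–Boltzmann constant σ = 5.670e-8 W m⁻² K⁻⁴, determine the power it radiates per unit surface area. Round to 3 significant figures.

Wien's law: T = b/λ_max = 2.898×10⁻³/5.260×10⁻⁷ = 5509.51 K.
Then I = σT⁴ = 5.670×10⁻⁸×(5509.51)⁴ = 5.22×10⁷ W/m².

I ≈ 5.22×10⁷ W/m²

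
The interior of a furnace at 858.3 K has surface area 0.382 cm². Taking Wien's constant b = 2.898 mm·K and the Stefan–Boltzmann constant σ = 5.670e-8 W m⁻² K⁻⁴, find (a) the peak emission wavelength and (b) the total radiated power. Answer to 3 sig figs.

λ_max ≈ 3.38 μm; P ≈ 1.18 W

(a) λ_max = b/T = 2.898×10⁻³/858.3 = 3.376×10⁻⁶ m = 3.38 μm.
Area A = 0.382 cm² = 3.82×10⁻⁵ m².
(b) P = σAT⁴ = 5.670×10⁻⁸×3.82×10⁻⁵×(858.3)⁴ = 1.18 W.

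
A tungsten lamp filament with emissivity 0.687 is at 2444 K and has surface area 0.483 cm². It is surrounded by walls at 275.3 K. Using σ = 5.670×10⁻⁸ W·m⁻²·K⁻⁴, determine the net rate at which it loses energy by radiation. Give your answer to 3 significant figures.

Net loss ≈ 67.1 W

Area A = 0.483 cm² = 4.83×10⁻⁵ m².
Net radiated power P_net = εσA(T⁴ − T₀⁴) = 0.687×5.670×10⁻⁸×4.83×10⁻⁵×(2444⁴ − 275.3⁴).
T⁴ − T₀⁴ = 3.56784×10¹³ − 5.74414×10⁹ = 3.56727×10¹³ K⁴, so P_net = 67.1 W.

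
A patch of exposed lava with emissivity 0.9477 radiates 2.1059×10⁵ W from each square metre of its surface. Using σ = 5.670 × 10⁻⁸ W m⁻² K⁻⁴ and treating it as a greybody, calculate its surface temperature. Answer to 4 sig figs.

I = εσT⁴, so T = (I/εσ)^(1/4) = (2.1059×10⁵/(0.9477×5.670×10⁻⁸))^(1/4) = 1407 K.

T ≈ 1407 K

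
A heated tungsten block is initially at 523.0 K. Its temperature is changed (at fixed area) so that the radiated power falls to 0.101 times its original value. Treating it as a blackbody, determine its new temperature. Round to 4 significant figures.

T₂ ≈ 294.8 K

P ∝ T⁴, so T₂/T₁ = (P₂/P₁)^(1/4) = (0.101)^(1/4) = 0.563742.
T₂ = 523.0 × 0.563742 = 294.8 K.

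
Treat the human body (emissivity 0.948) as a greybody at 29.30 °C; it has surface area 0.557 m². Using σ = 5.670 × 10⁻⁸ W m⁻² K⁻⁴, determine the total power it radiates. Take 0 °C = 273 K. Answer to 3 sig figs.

P ≈ 250 W

T = 29.30 °C + 273 = 302.30 K.
Area A = 0.557 m².
P = εσAT⁴ = 0.948 × 5.670×10⁻⁸ × 0.557 × (302.30)⁴ = 250 W.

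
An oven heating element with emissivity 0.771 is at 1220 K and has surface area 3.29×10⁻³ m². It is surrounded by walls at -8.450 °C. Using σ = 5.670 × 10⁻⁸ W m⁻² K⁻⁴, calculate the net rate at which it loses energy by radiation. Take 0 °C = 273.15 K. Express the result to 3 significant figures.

Net loss ≈ 318 W

Surroundings: T = -8.450 °C + 273.15 = 264.700 K.
Area A = 3.29×10⁻³ m².
Net radiated power P_net = εσA(T⁴ − T₀⁴) = 0.771×5.670×10⁻⁸×3.29×10⁻³×(1220⁴ − 264.700⁴).
T⁴ − T₀⁴ = 2.21533×10¹² − 4.90926×10⁹ = 2.21042×10¹² K⁴, so P_net = 318 W.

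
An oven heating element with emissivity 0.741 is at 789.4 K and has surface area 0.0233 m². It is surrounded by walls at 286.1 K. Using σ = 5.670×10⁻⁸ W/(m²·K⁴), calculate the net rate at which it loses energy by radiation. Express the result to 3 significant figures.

Area A = 0.0233 m².
Net radiated power P_net = εσA(T⁴ − T₀⁴) = 0.741×5.670×10⁻⁸×0.0233×(789.4⁴ − 286.1⁴).
T⁴ − T₀⁴ = 3.88319×10¹¹ − 6.69995×10⁹ = 3.81619×10¹¹ K⁴, so P_net = 374 W.

Net loss ≈ 374 W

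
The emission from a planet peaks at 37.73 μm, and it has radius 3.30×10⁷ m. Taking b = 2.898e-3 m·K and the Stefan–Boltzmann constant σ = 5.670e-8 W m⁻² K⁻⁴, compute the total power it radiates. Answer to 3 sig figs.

P ≈ 2.70×10¹⁶ W

Wien's law: T = b/λ_max = 2.898×10⁻³/3.773×10⁻⁵ = 76.8089 K.
Surface area A = 4πR² = 4π(3.30×10⁷ m)² = 1.36848×10¹⁶ m².
Then P = σAT⁴ = 5.670×10⁻⁸×1.36848×10¹⁶×(76.8089)⁴ = 2.70×10¹⁶ W.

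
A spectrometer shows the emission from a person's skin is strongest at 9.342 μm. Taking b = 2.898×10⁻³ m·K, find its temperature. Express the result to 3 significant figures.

T ≈ 310 K

Wien's law gives T = b/λ_max = (2.898×10⁻³ m·K)/(9.342×10⁻⁶ m) = 310 K.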